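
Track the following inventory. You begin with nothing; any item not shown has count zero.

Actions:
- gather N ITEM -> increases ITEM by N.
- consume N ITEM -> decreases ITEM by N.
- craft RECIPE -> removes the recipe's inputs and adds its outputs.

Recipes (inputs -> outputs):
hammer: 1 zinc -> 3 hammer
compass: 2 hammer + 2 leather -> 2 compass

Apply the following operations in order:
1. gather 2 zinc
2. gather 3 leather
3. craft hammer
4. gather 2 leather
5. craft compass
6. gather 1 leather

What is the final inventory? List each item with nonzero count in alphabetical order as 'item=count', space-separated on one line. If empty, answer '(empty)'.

Answer: compass=2 hammer=1 leather=4 zinc=1

Derivation:
After 1 (gather 2 zinc): zinc=2
After 2 (gather 3 leather): leather=3 zinc=2
After 3 (craft hammer): hammer=3 leather=3 zinc=1
After 4 (gather 2 leather): hammer=3 leather=5 zinc=1
After 5 (craft compass): compass=2 hammer=1 leather=3 zinc=1
After 6 (gather 1 leather): compass=2 hammer=1 leather=4 zinc=1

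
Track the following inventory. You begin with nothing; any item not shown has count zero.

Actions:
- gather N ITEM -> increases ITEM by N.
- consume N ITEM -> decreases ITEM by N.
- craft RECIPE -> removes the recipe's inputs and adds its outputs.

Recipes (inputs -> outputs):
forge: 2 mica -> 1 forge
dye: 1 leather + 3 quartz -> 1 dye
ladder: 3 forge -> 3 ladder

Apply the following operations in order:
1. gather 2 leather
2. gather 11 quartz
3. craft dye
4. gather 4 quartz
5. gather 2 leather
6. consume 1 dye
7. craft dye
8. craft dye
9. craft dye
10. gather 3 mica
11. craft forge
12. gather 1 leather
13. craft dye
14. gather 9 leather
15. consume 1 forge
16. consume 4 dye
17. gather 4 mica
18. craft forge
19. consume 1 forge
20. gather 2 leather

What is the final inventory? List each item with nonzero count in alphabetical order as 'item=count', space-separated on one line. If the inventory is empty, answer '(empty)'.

After 1 (gather 2 leather): leather=2
After 2 (gather 11 quartz): leather=2 quartz=11
After 3 (craft dye): dye=1 leather=1 quartz=8
After 4 (gather 4 quartz): dye=1 leather=1 quartz=12
After 5 (gather 2 leather): dye=1 leather=3 quartz=12
After 6 (consume 1 dye): leather=3 quartz=12
After 7 (craft dye): dye=1 leather=2 quartz=9
After 8 (craft dye): dye=2 leather=1 quartz=6
After 9 (craft dye): dye=3 quartz=3
After 10 (gather 3 mica): dye=3 mica=3 quartz=3
After 11 (craft forge): dye=3 forge=1 mica=1 quartz=3
After 12 (gather 1 leather): dye=3 forge=1 leather=1 mica=1 quartz=3
After 13 (craft dye): dye=4 forge=1 mica=1
After 14 (gather 9 leather): dye=4 forge=1 leather=9 mica=1
After 15 (consume 1 forge): dye=4 leather=9 mica=1
After 16 (consume 4 dye): leather=9 mica=1
After 17 (gather 4 mica): leather=9 mica=5
After 18 (craft forge): forge=1 leather=9 mica=3
After 19 (consume 1 forge): leather=9 mica=3
After 20 (gather 2 leather): leather=11 mica=3

Answer: leather=11 mica=3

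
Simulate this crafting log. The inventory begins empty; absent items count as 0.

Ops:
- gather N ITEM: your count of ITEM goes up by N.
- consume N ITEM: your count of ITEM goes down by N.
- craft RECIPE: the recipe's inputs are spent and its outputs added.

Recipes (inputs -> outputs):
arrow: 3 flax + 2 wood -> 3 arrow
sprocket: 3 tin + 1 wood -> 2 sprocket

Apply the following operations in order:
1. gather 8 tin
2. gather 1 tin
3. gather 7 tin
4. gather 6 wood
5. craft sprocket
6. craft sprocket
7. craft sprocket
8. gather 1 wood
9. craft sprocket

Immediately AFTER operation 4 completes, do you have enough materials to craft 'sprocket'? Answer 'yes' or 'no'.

After 1 (gather 8 tin): tin=8
After 2 (gather 1 tin): tin=9
After 3 (gather 7 tin): tin=16
After 4 (gather 6 wood): tin=16 wood=6

Answer: yes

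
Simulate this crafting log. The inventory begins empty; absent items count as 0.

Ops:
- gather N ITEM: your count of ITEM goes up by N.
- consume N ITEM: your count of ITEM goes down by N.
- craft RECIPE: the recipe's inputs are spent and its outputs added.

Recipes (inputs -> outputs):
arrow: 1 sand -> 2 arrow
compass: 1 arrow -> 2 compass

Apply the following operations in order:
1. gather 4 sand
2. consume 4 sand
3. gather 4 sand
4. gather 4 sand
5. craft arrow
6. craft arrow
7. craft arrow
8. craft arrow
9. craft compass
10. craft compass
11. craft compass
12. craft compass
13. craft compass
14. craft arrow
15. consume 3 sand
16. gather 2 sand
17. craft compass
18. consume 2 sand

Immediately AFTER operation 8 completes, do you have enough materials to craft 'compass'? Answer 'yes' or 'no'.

Answer: yes

Derivation:
After 1 (gather 4 sand): sand=4
After 2 (consume 4 sand): (empty)
After 3 (gather 4 sand): sand=4
After 4 (gather 4 sand): sand=8
After 5 (craft arrow): arrow=2 sand=7
After 6 (craft arrow): arrow=4 sand=6
After 7 (craft arrow): arrow=6 sand=5
After 8 (craft arrow): arrow=8 sand=4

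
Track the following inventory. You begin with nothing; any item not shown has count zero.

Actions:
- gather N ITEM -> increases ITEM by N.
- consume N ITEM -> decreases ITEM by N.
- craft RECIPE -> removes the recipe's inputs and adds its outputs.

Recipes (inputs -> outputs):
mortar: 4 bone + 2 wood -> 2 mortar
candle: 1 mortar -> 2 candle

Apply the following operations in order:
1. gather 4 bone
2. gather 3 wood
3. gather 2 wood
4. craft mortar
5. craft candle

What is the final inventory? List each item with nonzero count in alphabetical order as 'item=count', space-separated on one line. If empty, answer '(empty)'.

Answer: candle=2 mortar=1 wood=3

Derivation:
After 1 (gather 4 bone): bone=4
After 2 (gather 3 wood): bone=4 wood=3
After 3 (gather 2 wood): bone=4 wood=5
After 4 (craft mortar): mortar=2 wood=3
After 5 (craft candle): candle=2 mortar=1 wood=3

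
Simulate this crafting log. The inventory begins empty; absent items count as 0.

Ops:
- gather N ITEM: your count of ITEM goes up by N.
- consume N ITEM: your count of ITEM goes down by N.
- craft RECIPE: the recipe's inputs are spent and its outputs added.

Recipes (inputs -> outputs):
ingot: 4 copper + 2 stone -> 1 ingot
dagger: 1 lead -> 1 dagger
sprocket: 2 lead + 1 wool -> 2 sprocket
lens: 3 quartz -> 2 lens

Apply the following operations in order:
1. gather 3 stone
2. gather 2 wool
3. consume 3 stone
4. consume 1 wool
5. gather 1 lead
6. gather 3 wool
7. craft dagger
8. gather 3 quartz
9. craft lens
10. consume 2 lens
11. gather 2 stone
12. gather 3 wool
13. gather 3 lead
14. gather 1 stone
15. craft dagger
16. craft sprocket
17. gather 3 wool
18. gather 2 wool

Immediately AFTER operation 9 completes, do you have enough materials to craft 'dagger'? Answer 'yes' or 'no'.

Answer: no

Derivation:
After 1 (gather 3 stone): stone=3
After 2 (gather 2 wool): stone=3 wool=2
After 3 (consume 3 stone): wool=2
After 4 (consume 1 wool): wool=1
After 5 (gather 1 lead): lead=1 wool=1
After 6 (gather 3 wool): lead=1 wool=4
After 7 (craft dagger): dagger=1 wool=4
After 8 (gather 3 quartz): dagger=1 quartz=3 wool=4
After 9 (craft lens): dagger=1 lens=2 wool=4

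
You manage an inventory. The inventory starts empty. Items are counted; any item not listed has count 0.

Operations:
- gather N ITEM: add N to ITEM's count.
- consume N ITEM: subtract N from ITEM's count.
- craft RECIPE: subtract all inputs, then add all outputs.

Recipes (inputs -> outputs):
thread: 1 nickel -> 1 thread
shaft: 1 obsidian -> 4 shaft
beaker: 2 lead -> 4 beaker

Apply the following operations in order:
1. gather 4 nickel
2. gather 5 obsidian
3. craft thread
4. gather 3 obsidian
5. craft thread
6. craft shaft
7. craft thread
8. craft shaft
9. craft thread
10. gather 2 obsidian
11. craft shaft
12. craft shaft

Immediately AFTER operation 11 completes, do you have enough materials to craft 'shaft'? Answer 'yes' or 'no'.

After 1 (gather 4 nickel): nickel=4
After 2 (gather 5 obsidian): nickel=4 obsidian=5
After 3 (craft thread): nickel=3 obsidian=5 thread=1
After 4 (gather 3 obsidian): nickel=3 obsidian=8 thread=1
After 5 (craft thread): nickel=2 obsidian=8 thread=2
After 6 (craft shaft): nickel=2 obsidian=7 shaft=4 thread=2
After 7 (craft thread): nickel=1 obsidian=7 shaft=4 thread=3
After 8 (craft shaft): nickel=1 obsidian=6 shaft=8 thread=3
After 9 (craft thread): obsidian=6 shaft=8 thread=4
After 10 (gather 2 obsidian): obsidian=8 shaft=8 thread=4
After 11 (craft shaft): obsidian=7 shaft=12 thread=4

Answer: yes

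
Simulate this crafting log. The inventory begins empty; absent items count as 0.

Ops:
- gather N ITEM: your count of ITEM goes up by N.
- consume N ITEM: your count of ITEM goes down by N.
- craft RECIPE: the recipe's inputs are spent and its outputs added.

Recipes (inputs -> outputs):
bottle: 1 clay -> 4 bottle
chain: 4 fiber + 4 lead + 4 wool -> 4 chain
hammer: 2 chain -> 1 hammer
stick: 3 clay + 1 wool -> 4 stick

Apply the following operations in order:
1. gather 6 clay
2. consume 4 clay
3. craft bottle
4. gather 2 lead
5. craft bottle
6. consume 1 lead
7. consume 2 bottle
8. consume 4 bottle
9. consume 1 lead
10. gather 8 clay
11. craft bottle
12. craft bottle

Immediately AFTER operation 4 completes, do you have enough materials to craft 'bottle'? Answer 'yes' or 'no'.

After 1 (gather 6 clay): clay=6
After 2 (consume 4 clay): clay=2
After 3 (craft bottle): bottle=4 clay=1
After 4 (gather 2 lead): bottle=4 clay=1 lead=2

Answer: yes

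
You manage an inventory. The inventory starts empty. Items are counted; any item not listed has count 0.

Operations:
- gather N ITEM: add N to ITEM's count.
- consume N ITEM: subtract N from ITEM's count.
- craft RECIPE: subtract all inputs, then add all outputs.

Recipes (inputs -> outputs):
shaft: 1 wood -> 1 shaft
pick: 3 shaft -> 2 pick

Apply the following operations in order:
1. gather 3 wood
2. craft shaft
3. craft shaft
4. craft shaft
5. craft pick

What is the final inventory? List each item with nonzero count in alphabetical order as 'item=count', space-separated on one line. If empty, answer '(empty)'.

After 1 (gather 3 wood): wood=3
After 2 (craft shaft): shaft=1 wood=2
After 3 (craft shaft): shaft=2 wood=1
After 4 (craft shaft): shaft=3
After 5 (craft pick): pick=2

Answer: pick=2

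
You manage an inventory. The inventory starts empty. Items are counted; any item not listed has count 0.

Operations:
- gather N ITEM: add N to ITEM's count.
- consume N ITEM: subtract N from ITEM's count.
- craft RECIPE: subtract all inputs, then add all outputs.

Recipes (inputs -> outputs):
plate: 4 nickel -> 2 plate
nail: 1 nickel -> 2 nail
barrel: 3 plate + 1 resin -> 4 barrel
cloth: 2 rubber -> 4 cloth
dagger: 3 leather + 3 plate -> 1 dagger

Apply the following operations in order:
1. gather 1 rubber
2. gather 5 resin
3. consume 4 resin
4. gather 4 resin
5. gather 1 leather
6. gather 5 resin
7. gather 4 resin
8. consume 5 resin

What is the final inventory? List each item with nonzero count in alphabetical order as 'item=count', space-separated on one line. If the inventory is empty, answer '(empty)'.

After 1 (gather 1 rubber): rubber=1
After 2 (gather 5 resin): resin=5 rubber=1
After 3 (consume 4 resin): resin=1 rubber=1
After 4 (gather 4 resin): resin=5 rubber=1
After 5 (gather 1 leather): leather=1 resin=5 rubber=1
After 6 (gather 5 resin): leather=1 resin=10 rubber=1
After 7 (gather 4 resin): leather=1 resin=14 rubber=1
After 8 (consume 5 resin): leather=1 resin=9 rubber=1

Answer: leather=1 resin=9 rubber=1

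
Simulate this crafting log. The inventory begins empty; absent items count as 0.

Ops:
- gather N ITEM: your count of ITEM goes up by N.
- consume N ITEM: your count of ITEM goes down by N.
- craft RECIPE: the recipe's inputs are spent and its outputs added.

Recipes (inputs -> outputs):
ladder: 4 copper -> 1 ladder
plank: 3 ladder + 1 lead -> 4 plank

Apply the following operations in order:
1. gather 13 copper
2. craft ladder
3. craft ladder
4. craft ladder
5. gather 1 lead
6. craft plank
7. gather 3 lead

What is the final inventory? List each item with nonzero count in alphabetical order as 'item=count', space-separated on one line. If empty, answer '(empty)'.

After 1 (gather 13 copper): copper=13
After 2 (craft ladder): copper=9 ladder=1
After 3 (craft ladder): copper=5 ladder=2
After 4 (craft ladder): copper=1 ladder=3
After 5 (gather 1 lead): copper=1 ladder=3 lead=1
After 6 (craft plank): copper=1 plank=4
After 7 (gather 3 lead): copper=1 lead=3 plank=4

Answer: copper=1 lead=3 plank=4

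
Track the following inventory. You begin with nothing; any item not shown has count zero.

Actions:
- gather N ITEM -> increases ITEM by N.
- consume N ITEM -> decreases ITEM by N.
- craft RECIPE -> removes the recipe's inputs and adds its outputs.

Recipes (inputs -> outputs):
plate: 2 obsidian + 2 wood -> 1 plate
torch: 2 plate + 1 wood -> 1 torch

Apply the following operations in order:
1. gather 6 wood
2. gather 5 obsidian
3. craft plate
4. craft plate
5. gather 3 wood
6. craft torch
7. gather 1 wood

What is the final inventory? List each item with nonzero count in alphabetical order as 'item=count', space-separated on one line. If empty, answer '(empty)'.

After 1 (gather 6 wood): wood=6
After 2 (gather 5 obsidian): obsidian=5 wood=6
After 3 (craft plate): obsidian=3 plate=1 wood=4
After 4 (craft plate): obsidian=1 plate=2 wood=2
After 5 (gather 3 wood): obsidian=1 plate=2 wood=5
After 6 (craft torch): obsidian=1 torch=1 wood=4
After 7 (gather 1 wood): obsidian=1 torch=1 wood=5

Answer: obsidian=1 torch=1 wood=5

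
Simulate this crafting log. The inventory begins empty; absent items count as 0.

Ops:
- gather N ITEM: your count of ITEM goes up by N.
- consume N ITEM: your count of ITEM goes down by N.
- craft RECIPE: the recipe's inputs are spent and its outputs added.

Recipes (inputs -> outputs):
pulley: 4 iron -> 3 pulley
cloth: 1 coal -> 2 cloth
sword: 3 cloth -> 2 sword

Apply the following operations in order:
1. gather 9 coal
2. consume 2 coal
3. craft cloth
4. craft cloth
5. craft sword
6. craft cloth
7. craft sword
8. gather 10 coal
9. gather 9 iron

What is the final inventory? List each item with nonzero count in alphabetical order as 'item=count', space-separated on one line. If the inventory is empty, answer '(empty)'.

Answer: coal=14 iron=9 sword=4

Derivation:
After 1 (gather 9 coal): coal=9
After 2 (consume 2 coal): coal=7
After 3 (craft cloth): cloth=2 coal=6
After 4 (craft cloth): cloth=4 coal=5
After 5 (craft sword): cloth=1 coal=5 sword=2
After 6 (craft cloth): cloth=3 coal=4 sword=2
After 7 (craft sword): coal=4 sword=4
After 8 (gather 10 coal): coal=14 sword=4
After 9 (gather 9 iron): coal=14 iron=9 sword=4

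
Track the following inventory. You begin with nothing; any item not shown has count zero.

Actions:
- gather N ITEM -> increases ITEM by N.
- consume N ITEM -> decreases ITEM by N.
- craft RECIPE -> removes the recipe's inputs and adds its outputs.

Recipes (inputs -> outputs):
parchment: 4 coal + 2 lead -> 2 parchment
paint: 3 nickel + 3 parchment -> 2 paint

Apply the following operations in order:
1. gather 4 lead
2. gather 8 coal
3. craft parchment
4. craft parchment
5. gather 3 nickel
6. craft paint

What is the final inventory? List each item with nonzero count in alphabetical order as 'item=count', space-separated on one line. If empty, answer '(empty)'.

Answer: paint=2 parchment=1

Derivation:
After 1 (gather 4 lead): lead=4
After 2 (gather 8 coal): coal=8 lead=4
After 3 (craft parchment): coal=4 lead=2 parchment=2
After 4 (craft parchment): parchment=4
After 5 (gather 3 nickel): nickel=3 parchment=4
After 6 (craft paint): paint=2 parchment=1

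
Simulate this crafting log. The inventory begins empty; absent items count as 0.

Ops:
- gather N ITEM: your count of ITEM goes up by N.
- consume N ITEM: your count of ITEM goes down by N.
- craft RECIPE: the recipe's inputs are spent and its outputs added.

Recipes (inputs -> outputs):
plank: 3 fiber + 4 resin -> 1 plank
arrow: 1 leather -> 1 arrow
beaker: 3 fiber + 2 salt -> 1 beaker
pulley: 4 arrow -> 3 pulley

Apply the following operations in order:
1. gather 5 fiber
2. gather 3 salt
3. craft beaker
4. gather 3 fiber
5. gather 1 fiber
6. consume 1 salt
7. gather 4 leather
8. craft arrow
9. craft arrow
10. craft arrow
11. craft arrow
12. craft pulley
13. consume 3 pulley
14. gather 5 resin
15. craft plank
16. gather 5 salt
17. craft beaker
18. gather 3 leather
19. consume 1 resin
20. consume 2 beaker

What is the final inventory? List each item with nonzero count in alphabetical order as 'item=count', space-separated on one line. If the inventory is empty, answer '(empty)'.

After 1 (gather 5 fiber): fiber=5
After 2 (gather 3 salt): fiber=5 salt=3
After 3 (craft beaker): beaker=1 fiber=2 salt=1
After 4 (gather 3 fiber): beaker=1 fiber=5 salt=1
After 5 (gather 1 fiber): beaker=1 fiber=6 salt=1
After 6 (consume 1 salt): beaker=1 fiber=6
After 7 (gather 4 leather): beaker=1 fiber=6 leather=4
After 8 (craft arrow): arrow=1 beaker=1 fiber=6 leather=3
After 9 (craft arrow): arrow=2 beaker=1 fiber=6 leather=2
After 10 (craft arrow): arrow=3 beaker=1 fiber=6 leather=1
After 11 (craft arrow): arrow=4 beaker=1 fiber=6
After 12 (craft pulley): beaker=1 fiber=6 pulley=3
After 13 (consume 3 pulley): beaker=1 fiber=6
After 14 (gather 5 resin): beaker=1 fiber=6 resin=5
After 15 (craft plank): beaker=1 fiber=3 plank=1 resin=1
After 16 (gather 5 salt): beaker=1 fiber=3 plank=1 resin=1 salt=5
After 17 (craft beaker): beaker=2 plank=1 resin=1 salt=3
After 18 (gather 3 leather): beaker=2 leather=3 plank=1 resin=1 salt=3
After 19 (consume 1 resin): beaker=2 leather=3 plank=1 salt=3
After 20 (consume 2 beaker): leather=3 plank=1 salt=3

Answer: leather=3 plank=1 salt=3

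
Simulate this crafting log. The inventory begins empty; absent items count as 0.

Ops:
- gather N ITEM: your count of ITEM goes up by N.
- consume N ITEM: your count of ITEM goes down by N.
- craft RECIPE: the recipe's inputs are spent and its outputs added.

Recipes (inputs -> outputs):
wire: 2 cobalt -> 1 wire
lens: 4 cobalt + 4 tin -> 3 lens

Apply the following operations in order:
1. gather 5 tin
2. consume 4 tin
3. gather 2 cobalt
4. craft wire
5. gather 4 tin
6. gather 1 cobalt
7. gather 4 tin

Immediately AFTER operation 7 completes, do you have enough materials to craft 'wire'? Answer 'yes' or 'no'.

Answer: no

Derivation:
After 1 (gather 5 tin): tin=5
After 2 (consume 4 tin): tin=1
After 3 (gather 2 cobalt): cobalt=2 tin=1
After 4 (craft wire): tin=1 wire=1
After 5 (gather 4 tin): tin=5 wire=1
After 6 (gather 1 cobalt): cobalt=1 tin=5 wire=1
After 7 (gather 4 tin): cobalt=1 tin=9 wire=1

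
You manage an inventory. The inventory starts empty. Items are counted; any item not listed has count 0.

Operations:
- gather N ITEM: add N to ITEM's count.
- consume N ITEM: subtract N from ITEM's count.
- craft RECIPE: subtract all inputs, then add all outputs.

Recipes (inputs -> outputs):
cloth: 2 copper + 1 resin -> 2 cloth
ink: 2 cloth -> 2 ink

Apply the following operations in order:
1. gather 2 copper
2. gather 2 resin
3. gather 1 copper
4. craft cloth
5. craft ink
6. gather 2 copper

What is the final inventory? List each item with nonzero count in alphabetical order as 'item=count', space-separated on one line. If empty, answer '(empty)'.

After 1 (gather 2 copper): copper=2
After 2 (gather 2 resin): copper=2 resin=2
After 3 (gather 1 copper): copper=3 resin=2
After 4 (craft cloth): cloth=2 copper=1 resin=1
After 5 (craft ink): copper=1 ink=2 resin=1
After 6 (gather 2 copper): copper=3 ink=2 resin=1

Answer: copper=3 ink=2 resin=1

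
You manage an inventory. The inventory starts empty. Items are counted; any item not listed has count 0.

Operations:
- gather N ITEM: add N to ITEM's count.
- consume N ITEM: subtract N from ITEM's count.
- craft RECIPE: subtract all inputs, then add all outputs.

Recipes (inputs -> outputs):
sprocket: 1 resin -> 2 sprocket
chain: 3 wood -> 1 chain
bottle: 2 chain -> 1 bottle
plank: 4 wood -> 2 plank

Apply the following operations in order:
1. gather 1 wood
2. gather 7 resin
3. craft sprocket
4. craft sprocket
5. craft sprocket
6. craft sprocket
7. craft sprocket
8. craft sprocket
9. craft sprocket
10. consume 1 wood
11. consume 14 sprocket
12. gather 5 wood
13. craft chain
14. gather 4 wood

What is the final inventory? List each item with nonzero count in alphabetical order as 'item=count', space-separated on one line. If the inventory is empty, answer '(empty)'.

Answer: chain=1 wood=6

Derivation:
After 1 (gather 1 wood): wood=1
After 2 (gather 7 resin): resin=7 wood=1
After 3 (craft sprocket): resin=6 sprocket=2 wood=1
After 4 (craft sprocket): resin=5 sprocket=4 wood=1
After 5 (craft sprocket): resin=4 sprocket=6 wood=1
After 6 (craft sprocket): resin=3 sprocket=8 wood=1
After 7 (craft sprocket): resin=2 sprocket=10 wood=1
After 8 (craft sprocket): resin=1 sprocket=12 wood=1
After 9 (craft sprocket): sprocket=14 wood=1
After 10 (consume 1 wood): sprocket=14
After 11 (consume 14 sprocket): (empty)
After 12 (gather 5 wood): wood=5
After 13 (craft chain): chain=1 wood=2
After 14 (gather 4 wood): chain=1 wood=6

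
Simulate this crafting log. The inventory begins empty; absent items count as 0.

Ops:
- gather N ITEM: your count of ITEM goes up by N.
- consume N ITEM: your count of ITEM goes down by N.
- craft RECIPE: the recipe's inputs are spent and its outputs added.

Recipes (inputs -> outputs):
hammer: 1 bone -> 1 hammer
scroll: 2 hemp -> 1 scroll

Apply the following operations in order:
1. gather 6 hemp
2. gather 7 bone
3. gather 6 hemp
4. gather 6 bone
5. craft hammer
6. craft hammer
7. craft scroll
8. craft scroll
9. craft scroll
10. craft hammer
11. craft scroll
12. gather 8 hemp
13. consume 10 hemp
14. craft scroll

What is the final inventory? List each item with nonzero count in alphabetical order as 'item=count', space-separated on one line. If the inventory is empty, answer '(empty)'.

After 1 (gather 6 hemp): hemp=6
After 2 (gather 7 bone): bone=7 hemp=6
After 3 (gather 6 hemp): bone=7 hemp=12
After 4 (gather 6 bone): bone=13 hemp=12
After 5 (craft hammer): bone=12 hammer=1 hemp=12
After 6 (craft hammer): bone=11 hammer=2 hemp=12
After 7 (craft scroll): bone=11 hammer=2 hemp=10 scroll=1
After 8 (craft scroll): bone=11 hammer=2 hemp=8 scroll=2
After 9 (craft scroll): bone=11 hammer=2 hemp=6 scroll=3
After 10 (craft hammer): bone=10 hammer=3 hemp=6 scroll=3
After 11 (craft scroll): bone=10 hammer=3 hemp=4 scroll=4
After 12 (gather 8 hemp): bone=10 hammer=3 hemp=12 scroll=4
After 13 (consume 10 hemp): bone=10 hammer=3 hemp=2 scroll=4
After 14 (craft scroll): bone=10 hammer=3 scroll=5

Answer: bone=10 hammer=3 scroll=5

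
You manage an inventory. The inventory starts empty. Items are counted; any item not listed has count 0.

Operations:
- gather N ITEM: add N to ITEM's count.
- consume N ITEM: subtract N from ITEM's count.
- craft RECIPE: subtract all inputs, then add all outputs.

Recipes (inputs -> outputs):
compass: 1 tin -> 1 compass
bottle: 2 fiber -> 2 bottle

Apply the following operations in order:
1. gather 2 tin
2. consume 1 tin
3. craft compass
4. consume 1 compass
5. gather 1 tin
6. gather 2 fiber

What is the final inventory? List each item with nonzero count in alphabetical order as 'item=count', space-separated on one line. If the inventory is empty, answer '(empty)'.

Answer: fiber=2 tin=1

Derivation:
After 1 (gather 2 tin): tin=2
After 2 (consume 1 tin): tin=1
After 3 (craft compass): compass=1
After 4 (consume 1 compass): (empty)
After 5 (gather 1 tin): tin=1
After 6 (gather 2 fiber): fiber=2 tin=1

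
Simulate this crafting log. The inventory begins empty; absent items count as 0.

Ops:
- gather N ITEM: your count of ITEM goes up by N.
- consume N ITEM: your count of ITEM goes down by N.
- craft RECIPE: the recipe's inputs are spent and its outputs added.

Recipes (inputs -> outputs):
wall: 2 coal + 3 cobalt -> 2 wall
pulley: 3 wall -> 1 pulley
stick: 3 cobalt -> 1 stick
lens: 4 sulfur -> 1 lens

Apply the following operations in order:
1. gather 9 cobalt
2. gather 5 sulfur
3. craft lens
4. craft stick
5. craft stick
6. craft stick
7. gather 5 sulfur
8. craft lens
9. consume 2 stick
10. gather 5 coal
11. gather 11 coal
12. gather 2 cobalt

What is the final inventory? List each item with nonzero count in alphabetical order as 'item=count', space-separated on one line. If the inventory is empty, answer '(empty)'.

Answer: coal=16 cobalt=2 lens=2 stick=1 sulfur=2

Derivation:
After 1 (gather 9 cobalt): cobalt=9
After 2 (gather 5 sulfur): cobalt=9 sulfur=5
After 3 (craft lens): cobalt=9 lens=1 sulfur=1
After 4 (craft stick): cobalt=6 lens=1 stick=1 sulfur=1
After 5 (craft stick): cobalt=3 lens=1 stick=2 sulfur=1
After 6 (craft stick): lens=1 stick=3 sulfur=1
After 7 (gather 5 sulfur): lens=1 stick=3 sulfur=6
After 8 (craft lens): lens=2 stick=3 sulfur=2
After 9 (consume 2 stick): lens=2 stick=1 sulfur=2
After 10 (gather 5 coal): coal=5 lens=2 stick=1 sulfur=2
After 11 (gather 11 coal): coal=16 lens=2 stick=1 sulfur=2
After 12 (gather 2 cobalt): coal=16 cobalt=2 lens=2 stick=1 sulfur=2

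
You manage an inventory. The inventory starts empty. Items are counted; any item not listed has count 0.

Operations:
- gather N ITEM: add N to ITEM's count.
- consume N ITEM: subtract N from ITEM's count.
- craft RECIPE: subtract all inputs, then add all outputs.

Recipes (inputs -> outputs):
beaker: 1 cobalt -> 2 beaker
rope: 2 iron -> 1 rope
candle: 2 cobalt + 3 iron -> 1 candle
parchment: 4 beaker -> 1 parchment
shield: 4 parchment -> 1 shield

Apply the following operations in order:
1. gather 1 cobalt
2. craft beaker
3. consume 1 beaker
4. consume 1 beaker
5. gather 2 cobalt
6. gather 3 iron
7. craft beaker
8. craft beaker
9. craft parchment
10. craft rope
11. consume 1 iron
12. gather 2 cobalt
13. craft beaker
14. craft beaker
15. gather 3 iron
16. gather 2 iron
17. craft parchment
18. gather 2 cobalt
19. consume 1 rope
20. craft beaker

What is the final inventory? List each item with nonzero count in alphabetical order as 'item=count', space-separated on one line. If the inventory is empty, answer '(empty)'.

After 1 (gather 1 cobalt): cobalt=1
After 2 (craft beaker): beaker=2
After 3 (consume 1 beaker): beaker=1
After 4 (consume 1 beaker): (empty)
After 5 (gather 2 cobalt): cobalt=2
After 6 (gather 3 iron): cobalt=2 iron=3
After 7 (craft beaker): beaker=2 cobalt=1 iron=3
After 8 (craft beaker): beaker=4 iron=3
After 9 (craft parchment): iron=3 parchment=1
After 10 (craft rope): iron=1 parchment=1 rope=1
After 11 (consume 1 iron): parchment=1 rope=1
After 12 (gather 2 cobalt): cobalt=2 parchment=1 rope=1
After 13 (craft beaker): beaker=2 cobalt=1 parchment=1 rope=1
After 14 (craft beaker): beaker=4 parchment=1 rope=1
After 15 (gather 3 iron): beaker=4 iron=3 parchment=1 rope=1
After 16 (gather 2 iron): beaker=4 iron=5 parchment=1 rope=1
After 17 (craft parchment): iron=5 parchment=2 rope=1
After 18 (gather 2 cobalt): cobalt=2 iron=5 parchment=2 rope=1
After 19 (consume 1 rope): cobalt=2 iron=5 parchment=2
After 20 (craft beaker): beaker=2 cobalt=1 iron=5 parchment=2

Answer: beaker=2 cobalt=1 iron=5 parchment=2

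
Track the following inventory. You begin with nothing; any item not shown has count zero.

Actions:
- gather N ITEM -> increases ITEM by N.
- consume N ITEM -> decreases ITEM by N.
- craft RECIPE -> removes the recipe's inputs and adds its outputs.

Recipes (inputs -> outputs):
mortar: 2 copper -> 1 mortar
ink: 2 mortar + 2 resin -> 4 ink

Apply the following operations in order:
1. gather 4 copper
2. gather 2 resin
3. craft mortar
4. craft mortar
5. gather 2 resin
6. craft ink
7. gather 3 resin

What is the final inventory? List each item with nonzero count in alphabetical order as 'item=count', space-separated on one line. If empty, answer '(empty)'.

After 1 (gather 4 copper): copper=4
After 2 (gather 2 resin): copper=4 resin=2
After 3 (craft mortar): copper=2 mortar=1 resin=2
After 4 (craft mortar): mortar=2 resin=2
After 5 (gather 2 resin): mortar=2 resin=4
After 6 (craft ink): ink=4 resin=2
After 7 (gather 3 resin): ink=4 resin=5

Answer: ink=4 resin=5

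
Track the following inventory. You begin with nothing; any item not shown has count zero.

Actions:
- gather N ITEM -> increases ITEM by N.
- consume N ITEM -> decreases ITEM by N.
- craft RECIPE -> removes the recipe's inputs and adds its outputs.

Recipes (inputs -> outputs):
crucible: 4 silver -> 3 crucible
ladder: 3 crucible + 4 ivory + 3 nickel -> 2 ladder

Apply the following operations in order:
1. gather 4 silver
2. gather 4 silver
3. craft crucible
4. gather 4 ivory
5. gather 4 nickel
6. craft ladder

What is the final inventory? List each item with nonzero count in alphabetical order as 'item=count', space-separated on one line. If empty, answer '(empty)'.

After 1 (gather 4 silver): silver=4
After 2 (gather 4 silver): silver=8
After 3 (craft crucible): crucible=3 silver=4
After 4 (gather 4 ivory): crucible=3 ivory=4 silver=4
After 5 (gather 4 nickel): crucible=3 ivory=4 nickel=4 silver=4
After 6 (craft ladder): ladder=2 nickel=1 silver=4

Answer: ladder=2 nickel=1 silver=4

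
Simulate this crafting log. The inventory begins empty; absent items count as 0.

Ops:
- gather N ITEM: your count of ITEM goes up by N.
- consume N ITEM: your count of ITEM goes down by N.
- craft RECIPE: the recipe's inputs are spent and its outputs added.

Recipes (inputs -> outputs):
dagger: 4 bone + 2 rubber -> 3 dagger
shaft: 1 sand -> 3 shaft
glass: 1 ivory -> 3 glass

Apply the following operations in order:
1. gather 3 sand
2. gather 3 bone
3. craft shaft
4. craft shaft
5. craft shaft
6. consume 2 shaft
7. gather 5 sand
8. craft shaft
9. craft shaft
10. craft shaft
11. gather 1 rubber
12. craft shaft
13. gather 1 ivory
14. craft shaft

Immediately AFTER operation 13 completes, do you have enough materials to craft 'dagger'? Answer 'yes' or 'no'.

Answer: no

Derivation:
After 1 (gather 3 sand): sand=3
After 2 (gather 3 bone): bone=3 sand=3
After 3 (craft shaft): bone=3 sand=2 shaft=3
After 4 (craft shaft): bone=3 sand=1 shaft=6
After 5 (craft shaft): bone=3 shaft=9
After 6 (consume 2 shaft): bone=3 shaft=7
After 7 (gather 5 sand): bone=3 sand=5 shaft=7
After 8 (craft shaft): bone=3 sand=4 shaft=10
After 9 (craft shaft): bone=3 sand=3 shaft=13
After 10 (craft shaft): bone=3 sand=2 shaft=16
After 11 (gather 1 rubber): bone=3 rubber=1 sand=2 shaft=16
After 12 (craft shaft): bone=3 rubber=1 sand=1 shaft=19
After 13 (gather 1 ivory): bone=3 ivory=1 rubber=1 sand=1 shaft=19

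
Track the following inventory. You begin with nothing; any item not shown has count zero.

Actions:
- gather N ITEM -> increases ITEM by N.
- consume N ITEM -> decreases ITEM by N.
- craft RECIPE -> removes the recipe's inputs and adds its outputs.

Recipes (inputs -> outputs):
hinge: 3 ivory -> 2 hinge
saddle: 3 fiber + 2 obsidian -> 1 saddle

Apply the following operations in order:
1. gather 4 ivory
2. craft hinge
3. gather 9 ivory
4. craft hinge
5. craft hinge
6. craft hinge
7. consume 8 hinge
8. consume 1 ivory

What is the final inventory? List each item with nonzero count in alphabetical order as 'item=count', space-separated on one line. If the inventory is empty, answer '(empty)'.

After 1 (gather 4 ivory): ivory=4
After 2 (craft hinge): hinge=2 ivory=1
After 3 (gather 9 ivory): hinge=2 ivory=10
After 4 (craft hinge): hinge=4 ivory=7
After 5 (craft hinge): hinge=6 ivory=4
After 6 (craft hinge): hinge=8 ivory=1
After 7 (consume 8 hinge): ivory=1
After 8 (consume 1 ivory): (empty)

Answer: (empty)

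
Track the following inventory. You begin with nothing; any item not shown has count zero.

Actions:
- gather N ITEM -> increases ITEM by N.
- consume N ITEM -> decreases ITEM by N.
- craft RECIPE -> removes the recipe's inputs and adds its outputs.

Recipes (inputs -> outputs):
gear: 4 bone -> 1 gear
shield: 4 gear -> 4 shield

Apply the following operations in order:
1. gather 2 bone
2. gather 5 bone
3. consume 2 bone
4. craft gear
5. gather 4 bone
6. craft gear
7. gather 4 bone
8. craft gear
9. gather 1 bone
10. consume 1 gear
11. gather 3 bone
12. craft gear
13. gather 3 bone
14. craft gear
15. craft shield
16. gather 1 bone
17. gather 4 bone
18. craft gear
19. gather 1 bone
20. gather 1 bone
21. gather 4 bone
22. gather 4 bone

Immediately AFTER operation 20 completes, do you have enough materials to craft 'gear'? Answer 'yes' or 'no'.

After 1 (gather 2 bone): bone=2
After 2 (gather 5 bone): bone=7
After 3 (consume 2 bone): bone=5
After 4 (craft gear): bone=1 gear=1
After 5 (gather 4 bone): bone=5 gear=1
After 6 (craft gear): bone=1 gear=2
After 7 (gather 4 bone): bone=5 gear=2
After 8 (craft gear): bone=1 gear=3
After 9 (gather 1 bone): bone=2 gear=3
After 10 (consume 1 gear): bone=2 gear=2
After 11 (gather 3 bone): bone=5 gear=2
After 12 (craft gear): bone=1 gear=3
After 13 (gather 3 bone): bone=4 gear=3
After 14 (craft gear): gear=4
After 15 (craft shield): shield=4
After 16 (gather 1 bone): bone=1 shield=4
After 17 (gather 4 bone): bone=5 shield=4
After 18 (craft gear): bone=1 gear=1 shield=4
After 19 (gather 1 bone): bone=2 gear=1 shield=4
After 20 (gather 1 bone): bone=3 gear=1 shield=4

Answer: no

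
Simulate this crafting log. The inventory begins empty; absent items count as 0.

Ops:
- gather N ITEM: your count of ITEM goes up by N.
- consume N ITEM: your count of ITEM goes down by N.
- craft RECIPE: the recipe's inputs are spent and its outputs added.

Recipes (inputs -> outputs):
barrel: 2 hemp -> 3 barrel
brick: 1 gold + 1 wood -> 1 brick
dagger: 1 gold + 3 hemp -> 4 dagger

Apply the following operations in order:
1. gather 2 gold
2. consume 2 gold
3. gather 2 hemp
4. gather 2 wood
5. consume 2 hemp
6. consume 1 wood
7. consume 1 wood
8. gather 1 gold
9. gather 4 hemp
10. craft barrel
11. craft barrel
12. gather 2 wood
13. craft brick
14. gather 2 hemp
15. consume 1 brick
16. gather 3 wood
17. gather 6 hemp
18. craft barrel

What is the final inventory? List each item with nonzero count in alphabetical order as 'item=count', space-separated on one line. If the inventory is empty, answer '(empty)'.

After 1 (gather 2 gold): gold=2
After 2 (consume 2 gold): (empty)
After 3 (gather 2 hemp): hemp=2
After 4 (gather 2 wood): hemp=2 wood=2
After 5 (consume 2 hemp): wood=2
After 6 (consume 1 wood): wood=1
After 7 (consume 1 wood): (empty)
After 8 (gather 1 gold): gold=1
After 9 (gather 4 hemp): gold=1 hemp=4
After 10 (craft barrel): barrel=3 gold=1 hemp=2
After 11 (craft barrel): barrel=6 gold=1
After 12 (gather 2 wood): barrel=6 gold=1 wood=2
After 13 (craft brick): barrel=6 brick=1 wood=1
After 14 (gather 2 hemp): barrel=6 brick=1 hemp=2 wood=1
After 15 (consume 1 brick): barrel=6 hemp=2 wood=1
After 16 (gather 3 wood): barrel=6 hemp=2 wood=4
After 17 (gather 6 hemp): barrel=6 hemp=8 wood=4
After 18 (craft barrel): barrel=9 hemp=6 wood=4

Answer: barrel=9 hemp=6 wood=4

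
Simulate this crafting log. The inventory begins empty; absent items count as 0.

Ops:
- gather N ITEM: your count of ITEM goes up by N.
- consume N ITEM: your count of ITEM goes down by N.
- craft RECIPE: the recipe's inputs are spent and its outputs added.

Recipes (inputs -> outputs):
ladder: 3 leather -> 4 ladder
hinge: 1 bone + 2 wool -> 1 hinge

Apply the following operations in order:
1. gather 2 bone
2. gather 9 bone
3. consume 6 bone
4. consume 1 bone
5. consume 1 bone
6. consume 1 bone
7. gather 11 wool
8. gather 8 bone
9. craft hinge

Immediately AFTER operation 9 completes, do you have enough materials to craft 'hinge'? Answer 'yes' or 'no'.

Answer: yes

Derivation:
After 1 (gather 2 bone): bone=2
After 2 (gather 9 bone): bone=11
After 3 (consume 6 bone): bone=5
After 4 (consume 1 bone): bone=4
After 5 (consume 1 bone): bone=3
After 6 (consume 1 bone): bone=2
After 7 (gather 11 wool): bone=2 wool=11
After 8 (gather 8 bone): bone=10 wool=11
After 9 (craft hinge): bone=9 hinge=1 wool=9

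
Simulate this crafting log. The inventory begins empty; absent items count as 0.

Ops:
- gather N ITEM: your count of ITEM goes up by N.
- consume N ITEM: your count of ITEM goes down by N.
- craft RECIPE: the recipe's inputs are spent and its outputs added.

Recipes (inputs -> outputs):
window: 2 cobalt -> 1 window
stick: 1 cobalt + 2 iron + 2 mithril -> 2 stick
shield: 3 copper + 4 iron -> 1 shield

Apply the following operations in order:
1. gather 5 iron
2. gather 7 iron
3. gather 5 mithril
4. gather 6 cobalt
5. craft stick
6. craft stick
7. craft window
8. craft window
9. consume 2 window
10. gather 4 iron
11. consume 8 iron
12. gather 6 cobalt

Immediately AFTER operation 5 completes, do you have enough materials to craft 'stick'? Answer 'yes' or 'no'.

Answer: yes

Derivation:
After 1 (gather 5 iron): iron=5
After 2 (gather 7 iron): iron=12
After 3 (gather 5 mithril): iron=12 mithril=5
After 4 (gather 6 cobalt): cobalt=6 iron=12 mithril=5
After 5 (craft stick): cobalt=5 iron=10 mithril=3 stick=2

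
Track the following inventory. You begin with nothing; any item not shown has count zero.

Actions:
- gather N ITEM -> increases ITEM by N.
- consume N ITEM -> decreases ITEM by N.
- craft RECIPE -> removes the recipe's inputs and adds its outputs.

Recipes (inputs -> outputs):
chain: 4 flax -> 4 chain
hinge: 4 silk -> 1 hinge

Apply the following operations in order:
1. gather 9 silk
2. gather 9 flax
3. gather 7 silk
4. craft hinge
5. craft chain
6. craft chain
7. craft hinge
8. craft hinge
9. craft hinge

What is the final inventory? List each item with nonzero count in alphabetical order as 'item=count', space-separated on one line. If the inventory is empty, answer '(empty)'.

After 1 (gather 9 silk): silk=9
After 2 (gather 9 flax): flax=9 silk=9
After 3 (gather 7 silk): flax=9 silk=16
After 4 (craft hinge): flax=9 hinge=1 silk=12
After 5 (craft chain): chain=4 flax=5 hinge=1 silk=12
After 6 (craft chain): chain=8 flax=1 hinge=1 silk=12
After 7 (craft hinge): chain=8 flax=1 hinge=2 silk=8
After 8 (craft hinge): chain=8 flax=1 hinge=3 silk=4
After 9 (craft hinge): chain=8 flax=1 hinge=4

Answer: chain=8 flax=1 hinge=4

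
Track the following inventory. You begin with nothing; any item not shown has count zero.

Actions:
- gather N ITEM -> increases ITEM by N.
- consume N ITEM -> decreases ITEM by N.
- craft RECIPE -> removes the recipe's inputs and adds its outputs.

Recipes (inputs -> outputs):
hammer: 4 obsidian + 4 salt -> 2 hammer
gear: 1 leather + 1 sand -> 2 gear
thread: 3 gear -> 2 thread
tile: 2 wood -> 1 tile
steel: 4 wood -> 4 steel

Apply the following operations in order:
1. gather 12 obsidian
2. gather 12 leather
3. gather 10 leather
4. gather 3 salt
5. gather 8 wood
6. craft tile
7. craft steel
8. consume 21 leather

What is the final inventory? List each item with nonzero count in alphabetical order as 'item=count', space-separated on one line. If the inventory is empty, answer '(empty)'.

After 1 (gather 12 obsidian): obsidian=12
After 2 (gather 12 leather): leather=12 obsidian=12
After 3 (gather 10 leather): leather=22 obsidian=12
After 4 (gather 3 salt): leather=22 obsidian=12 salt=3
After 5 (gather 8 wood): leather=22 obsidian=12 salt=3 wood=8
After 6 (craft tile): leather=22 obsidian=12 salt=3 tile=1 wood=6
After 7 (craft steel): leather=22 obsidian=12 salt=3 steel=4 tile=1 wood=2
After 8 (consume 21 leather): leather=1 obsidian=12 salt=3 steel=4 tile=1 wood=2

Answer: leather=1 obsidian=12 salt=3 steel=4 tile=1 wood=2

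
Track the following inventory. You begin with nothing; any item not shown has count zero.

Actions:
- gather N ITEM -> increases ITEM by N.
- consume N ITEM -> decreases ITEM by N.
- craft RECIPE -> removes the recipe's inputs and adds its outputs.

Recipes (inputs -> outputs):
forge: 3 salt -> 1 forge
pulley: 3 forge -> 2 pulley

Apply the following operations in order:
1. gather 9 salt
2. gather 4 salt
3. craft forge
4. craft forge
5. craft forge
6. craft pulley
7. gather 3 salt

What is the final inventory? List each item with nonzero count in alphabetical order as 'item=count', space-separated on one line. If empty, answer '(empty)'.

Answer: pulley=2 salt=7

Derivation:
After 1 (gather 9 salt): salt=9
After 2 (gather 4 salt): salt=13
After 3 (craft forge): forge=1 salt=10
After 4 (craft forge): forge=2 salt=7
After 5 (craft forge): forge=3 salt=4
After 6 (craft pulley): pulley=2 salt=4
After 7 (gather 3 salt): pulley=2 salt=7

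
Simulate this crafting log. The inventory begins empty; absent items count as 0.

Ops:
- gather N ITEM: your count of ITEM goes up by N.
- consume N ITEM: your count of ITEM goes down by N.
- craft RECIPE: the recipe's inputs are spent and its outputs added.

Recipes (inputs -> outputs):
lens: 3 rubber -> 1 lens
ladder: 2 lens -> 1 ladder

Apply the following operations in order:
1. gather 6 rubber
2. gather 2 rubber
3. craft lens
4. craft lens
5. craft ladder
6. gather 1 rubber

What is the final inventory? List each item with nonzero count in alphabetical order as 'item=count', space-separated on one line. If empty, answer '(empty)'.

After 1 (gather 6 rubber): rubber=6
After 2 (gather 2 rubber): rubber=8
After 3 (craft lens): lens=1 rubber=5
After 4 (craft lens): lens=2 rubber=2
After 5 (craft ladder): ladder=1 rubber=2
After 6 (gather 1 rubber): ladder=1 rubber=3

Answer: ladder=1 rubber=3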